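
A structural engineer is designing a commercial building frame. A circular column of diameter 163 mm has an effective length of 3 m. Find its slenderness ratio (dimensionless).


Radius of gyration r = d / 4 = 163 / 4 = 40.75 mm
L_eff = 3000.0 mm
Slenderness ratio = L / r = 3000.0 / 40.75 = 73.62 (dimensionless)

73.62 (dimensionless)


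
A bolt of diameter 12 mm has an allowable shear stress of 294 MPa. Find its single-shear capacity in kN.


A = pi * d^2 / 4 = pi * 12^2 / 4 = 113.0973 mm^2
V = f_v * A / 1000 = 294 * 113.0973 / 1000
= 33.2506 kN

33.2506 kN


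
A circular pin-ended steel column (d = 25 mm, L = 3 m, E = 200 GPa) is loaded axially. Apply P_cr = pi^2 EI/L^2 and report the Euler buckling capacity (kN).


I = pi * d^4 / 64 = 19174.76 mm^4
L = 3000.0 mm
P_cr = pi^2 * E * I / L^2
= 9.8696 * 200000.0 * 19174.76 / 3000.0^2
= 4205.5 N = 4.2055 kN

4.2055 kN


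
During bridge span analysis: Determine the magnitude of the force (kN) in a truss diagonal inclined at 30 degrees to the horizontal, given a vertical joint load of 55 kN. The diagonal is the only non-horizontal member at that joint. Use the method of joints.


At the joint, only the diagonal has a vertical component, so vertical equilibrium gives:
F * sin(30) = 55
F = 55 / sin(30)
= 55 / 0.5
= 110.0 kN

110.0 kN


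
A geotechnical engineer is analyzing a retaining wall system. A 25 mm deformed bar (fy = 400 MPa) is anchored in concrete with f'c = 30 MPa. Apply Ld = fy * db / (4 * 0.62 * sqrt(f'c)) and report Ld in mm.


Ld = (fy * db) / (4 * 0.62 * sqrt(f'c))
= (400 * 25) / (4 * 0.62 * sqrt(30))
= 10000 / 13.5835
= 736.19 mm

736.19 mm


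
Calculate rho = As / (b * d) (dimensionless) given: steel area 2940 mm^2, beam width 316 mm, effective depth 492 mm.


rho = As / (b * d)
= 2940 / (316 * 492)
= 2940 / 155472
= 0.01891 (dimensionless)

0.01891 (dimensionless)


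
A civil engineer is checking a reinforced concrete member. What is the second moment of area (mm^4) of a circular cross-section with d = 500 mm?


r = d / 2 = 500 / 2 = 250.0 mm
I = pi * r^4 / 4 = pi * 250.0^4 / 4
= 3067961575.77 mm^4

3067961575.77 mm^4


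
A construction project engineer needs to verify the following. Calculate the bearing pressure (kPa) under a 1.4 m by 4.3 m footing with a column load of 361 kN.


A = 1.4 * 4.3 = 6.02 m^2
q = P / A = 361 / 6.02
= 59.9668 kPa

59.9668 kPa


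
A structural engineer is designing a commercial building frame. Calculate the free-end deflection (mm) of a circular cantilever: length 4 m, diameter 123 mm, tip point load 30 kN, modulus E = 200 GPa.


I = pi * d^4 / 64 = pi * 123^4 / 64 = 11235446.72 mm^4
L = 4000.0 mm, P = 30000.0 N, E = 200000.0 MPa
delta = P * L^3 / (3 * E * I)
= 30000.0 * 4000.0^3 / (3 * 200000.0 * 11235446.72)
= 284.8129 mm

284.8129 mm


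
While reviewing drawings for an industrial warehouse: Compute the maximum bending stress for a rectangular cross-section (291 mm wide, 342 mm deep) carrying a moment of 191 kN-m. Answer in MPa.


I = b * h^3 / 12 = 291 * 342^3 / 12 = 970040934.0 mm^4
y = h / 2 = 342 / 2 = 171.0 mm
M = 191 kN-m = 191000000.0 N-mm
sigma = M * y / I = 191000000.0 * 171.0 / 970040934.0
= 33.67 MPa

33.67 MPa


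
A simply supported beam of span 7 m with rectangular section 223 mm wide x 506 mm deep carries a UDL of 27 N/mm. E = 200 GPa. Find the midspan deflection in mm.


I = 223 * 506^3 / 12 = 2407549180.67 mm^4
L = 7000.0 mm, w = 27 N/mm, E = 200000.0 MPa
delta = 5 * w * L^4 / (384 * E * I)
= 5 * 27 * 7000.0^4 / (384 * 200000.0 * 2407549180.67)
= 1.753 mm

1.753 mm


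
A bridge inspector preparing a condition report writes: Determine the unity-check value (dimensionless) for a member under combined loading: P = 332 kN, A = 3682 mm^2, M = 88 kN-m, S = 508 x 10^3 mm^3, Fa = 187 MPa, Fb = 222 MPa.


f_a = P / A = 332000.0 / 3682 = 90.1684 MPa
f_b = M / S = 88000000.0 / 508000.0 = 173.2283 MPa
Ratio = f_a / Fa + f_b / Fb
= 90.1684 / 187 + 173.2283 / 222
= 1.2625 (dimensionless)

1.2625 (dimensionless)


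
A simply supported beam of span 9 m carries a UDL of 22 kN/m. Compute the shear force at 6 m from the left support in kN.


R_A = w * L / 2 = 22 * 9 / 2 = 99.0 kN
V(x) = R_A - w * x = 99.0 - 22 * 6
= -33.0 kN

-33.0 kN


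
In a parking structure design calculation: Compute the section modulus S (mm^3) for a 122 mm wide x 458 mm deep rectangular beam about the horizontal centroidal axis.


S = b * h^2 / 6
= 122 * 458^2 / 6
= 122 * 209764 / 6
= 4265201.33 mm^3

4265201.33 mm^3


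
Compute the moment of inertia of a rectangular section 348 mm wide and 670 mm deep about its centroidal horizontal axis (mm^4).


I = b * h^3 / 12
= 348 * 670^3 / 12
= 348 * 300763000 / 12
= 8722127000.0 mm^4

8722127000.0 mm^4


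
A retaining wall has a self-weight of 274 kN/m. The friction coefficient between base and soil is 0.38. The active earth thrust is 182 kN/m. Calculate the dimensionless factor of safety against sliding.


Resisting force = mu * W = 0.38 * 274 = 104.12 kN/m
FOS = Resisting / Driving = 104.12 / 182
= 0.5721 (dimensionless)

0.5721 (dimensionless)


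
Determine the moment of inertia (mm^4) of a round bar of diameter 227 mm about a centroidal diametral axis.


r = d / 2 = 227 / 2 = 113.5 mm
I = pi * r^4 / 4 = pi * 113.5^4 / 4
= 130338682.73 mm^4

130338682.73 mm^4


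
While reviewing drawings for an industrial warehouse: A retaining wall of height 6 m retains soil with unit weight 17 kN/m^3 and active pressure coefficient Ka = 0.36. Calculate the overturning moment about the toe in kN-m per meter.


Pa = 0.5 * Ka * gamma * H^2
= 0.5 * 0.36 * 17 * 6^2
= 110.16 kN/m
Arm = H / 3 = 6 / 3 = 2.0 m
Mo = Pa * arm = Pa * H / 3 = 110.16 * 6 / 3 = 220.32 kN-m/m

220.32 kN-m/m


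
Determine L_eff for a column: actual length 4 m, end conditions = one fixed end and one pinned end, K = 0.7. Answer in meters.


L_eff = K * L
= 0.7 * 4
= 2.8 m

2.8 m


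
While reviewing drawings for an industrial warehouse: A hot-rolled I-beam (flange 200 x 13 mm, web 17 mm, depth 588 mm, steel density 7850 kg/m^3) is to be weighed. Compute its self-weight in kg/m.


A_flanges = 2 * 200 * 13 = 5200 mm^2
A_web = (588 - 2 * 13) * 17 = 9554 mm^2
A_total = 5200 + 9554 = 14754 mm^2 = 0.014754 m^2
Weight = rho * A = 7850 * 0.014754 = 115.8189 kg/m

115.8189 kg/m


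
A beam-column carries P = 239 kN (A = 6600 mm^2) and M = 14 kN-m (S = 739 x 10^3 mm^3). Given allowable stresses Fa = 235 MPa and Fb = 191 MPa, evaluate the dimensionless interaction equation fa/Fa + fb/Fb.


f_a = P / A = 239000.0 / 6600 = 36.2121 MPa
f_b = M / S = 14000000.0 / 739000.0 = 18.9445 MPa
Ratio = f_a / Fa + f_b / Fb
= 36.2121 / 235 + 18.9445 / 191
= 0.2533 (dimensionless)

0.2533 (dimensionless)


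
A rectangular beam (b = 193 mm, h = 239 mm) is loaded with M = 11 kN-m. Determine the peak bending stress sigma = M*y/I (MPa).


I = b * h^3 / 12 = 193 * 239^3 / 12 = 219568363.92 mm^4
y = h / 2 = 239 / 2 = 119.5 mm
M = 11 kN-m = 11000000.0 N-mm
sigma = M * y / I = 11000000.0 * 119.5 / 219568363.92
= 5.99 MPa

5.99 MPa


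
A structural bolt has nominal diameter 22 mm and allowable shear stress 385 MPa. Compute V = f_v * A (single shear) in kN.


A = pi * d^2 / 4 = pi * 22^2 / 4 = 380.1327 mm^2
V = f_v * A / 1000 = 385 * 380.1327 / 1000
= 146.3511 kN

146.3511 kN


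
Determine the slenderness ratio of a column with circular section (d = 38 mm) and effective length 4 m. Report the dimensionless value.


Radius of gyration r = d / 4 = 38 / 4 = 9.5 mm
L_eff = 4000.0 mm
Slenderness ratio = L / r = 4000.0 / 9.5 = 421.05 (dimensionless)

421.05 (dimensionless)


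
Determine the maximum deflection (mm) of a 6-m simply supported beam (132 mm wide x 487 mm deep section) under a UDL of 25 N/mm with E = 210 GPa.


I = 132 * 487^3 / 12 = 1270514333.0 mm^4
L = 6000.0 mm, w = 25 N/mm, E = 210000.0 MPa
delta = 5 * w * L^4 / (384 * E * I)
= 5 * 25 * 6000.0^4 / (384 * 210000.0 * 1270514333.0)
= 1.5812 mm

1.5812 mm


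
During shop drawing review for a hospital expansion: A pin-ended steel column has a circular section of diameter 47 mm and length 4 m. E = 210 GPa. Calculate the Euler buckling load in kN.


I = pi * d^4 / 64 = 239530.78 mm^4
L = 4000.0 mm
P_cr = pi^2 * E * I / L^2
= 9.8696 * 210000.0 * 239530.78 / 4000.0^2
= 31028.47 N = 31.0285 kN

31.0285 kN


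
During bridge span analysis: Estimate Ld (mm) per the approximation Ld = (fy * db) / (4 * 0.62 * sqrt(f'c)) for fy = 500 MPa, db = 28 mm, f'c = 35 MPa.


Ld = (fy * db) / (4 * 0.62 * sqrt(f'c))
= (500 * 28) / (4 * 0.62 * sqrt(35))
= 14000 / 14.6719
= 954.21 mm

954.21 mm


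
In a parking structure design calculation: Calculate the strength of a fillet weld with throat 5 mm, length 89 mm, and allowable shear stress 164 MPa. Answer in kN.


Strength = throat * length * allowable stress
= 5 * 89 * 164 N
= 72980 N
= 72.98 kN

72.98 kN


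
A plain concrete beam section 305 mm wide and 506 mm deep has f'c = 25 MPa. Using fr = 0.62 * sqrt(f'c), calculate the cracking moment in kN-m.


fr = 0.62 * sqrt(25) = 0.62 * 5.0 = 3.1 MPa
I = 305 * 506^3 / 12 = 3292836323.33 mm^4
y_t = 253.0 mm
M_cr = fr * I / y_t = 3.1 * 3292836323.33 / 253.0 N-mm
= 40.347 kN-m

40.347 kN-m


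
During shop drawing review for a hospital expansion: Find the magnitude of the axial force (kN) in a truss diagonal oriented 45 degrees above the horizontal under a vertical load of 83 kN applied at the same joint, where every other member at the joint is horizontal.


At the joint, only the diagonal has a vertical component, so vertical equilibrium gives:
F * sin(45) = 83
F = 83 / sin(45)
= 83 / 0.707107
= 117.38 kN

117.38 kN


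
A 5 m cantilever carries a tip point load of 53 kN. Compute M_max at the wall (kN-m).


For a cantilever with a point load at the free end:
M_max = P * L = 53 * 5 = 265 kN-m

265 kN-m


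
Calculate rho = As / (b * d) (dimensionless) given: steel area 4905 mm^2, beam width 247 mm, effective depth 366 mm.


rho = As / (b * d)
= 4905 / (247 * 366)
= 4905 / 90402
= 0.054258 (dimensionless)

0.054258 (dimensionless)


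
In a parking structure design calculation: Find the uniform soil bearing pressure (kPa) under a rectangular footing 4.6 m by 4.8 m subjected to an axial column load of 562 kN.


A = 4.6 * 4.8 = 22.08 m^2
q = P / A = 562 / 22.08
= 25.4529 kPa

25.4529 kPa


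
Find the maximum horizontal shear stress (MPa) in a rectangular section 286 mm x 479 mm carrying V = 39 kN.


A = b * h = 286 * 479 = 136994 mm^2
V = 39 kN = 39000.0 N
tau_max = 1.5 * V / A = 1.5 * 39000.0 / 136994
= 0.427 MPa

0.427 MPa


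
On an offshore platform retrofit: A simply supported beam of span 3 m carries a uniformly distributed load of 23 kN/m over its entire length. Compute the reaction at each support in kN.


Total load = w * L = 23 * 3 = 69 kN
By symmetry, each reaction R = total / 2 = 69 / 2 = 34.5 kN

34.5 kN


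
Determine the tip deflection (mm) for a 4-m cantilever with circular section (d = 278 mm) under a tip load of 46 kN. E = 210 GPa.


I = pi * d^4 / 64 = pi * 278^4 / 64 = 293189952.0 mm^4
L = 4000.0 mm, P = 46000.0 N, E = 210000.0 MPa
delta = P * L^3 / (3 * E * I)
= 46000.0 * 4000.0^3 / (3 * 210000.0 * 293189952.0)
= 15.9385 mm

15.9385 mm


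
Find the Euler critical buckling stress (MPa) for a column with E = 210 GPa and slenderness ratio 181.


sigma_cr = pi^2 * E / lambda^2
= 9.8696 * 210000.0 / 181^2
= 9.8696 * 210000.0 / 32761
= 63.2648 MPa

63.2648 MPa


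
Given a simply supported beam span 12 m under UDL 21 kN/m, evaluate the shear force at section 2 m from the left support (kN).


R_A = w * L / 2 = 21 * 12 / 2 = 126.0 kN
V(x) = R_A - w * x = 126.0 - 21 * 2
= 84.0 kN

84.0 kN


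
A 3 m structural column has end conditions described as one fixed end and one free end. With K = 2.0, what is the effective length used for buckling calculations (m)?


L_eff = K * L
= 2.0 * 3
= 6.0 m

6.0 m


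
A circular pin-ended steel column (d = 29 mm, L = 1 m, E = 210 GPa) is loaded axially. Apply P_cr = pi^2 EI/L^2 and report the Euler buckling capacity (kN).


I = pi * d^4 / 64 = 34718.57 mm^4
L = 1000.0 mm
P_cr = pi^2 * E * I / L^2
= 9.8696 * 210000.0 * 34718.57 / 1000.0^2
= 71958.31 N = 71.9583 kN

71.9583 kN


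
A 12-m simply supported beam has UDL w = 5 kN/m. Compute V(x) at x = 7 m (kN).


R_A = w * L / 2 = 5 * 12 / 2 = 30.0 kN
V(x) = R_A - w * x = 30.0 - 5 * 7
= -5.0 kN

-5.0 kN


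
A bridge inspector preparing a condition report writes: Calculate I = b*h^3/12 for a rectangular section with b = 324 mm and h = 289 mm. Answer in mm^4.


I = b * h^3 / 12
= 324 * 289^3 / 12
= 324 * 24137569 / 12
= 651714363.0 mm^4

651714363.0 mm^4


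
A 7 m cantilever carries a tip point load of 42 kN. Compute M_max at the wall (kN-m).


For a cantilever with a point load at the free end:
M_max = P * L = 42 * 7 = 294 kN-m

294 kN-m


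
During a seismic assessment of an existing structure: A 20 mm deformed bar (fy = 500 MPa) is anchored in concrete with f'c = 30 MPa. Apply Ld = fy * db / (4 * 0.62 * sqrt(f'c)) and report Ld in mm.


Ld = (fy * db) / (4 * 0.62 * sqrt(f'c))
= (500 * 20) / (4 * 0.62 * sqrt(30))
= 10000 / 13.5835
= 736.19 mm

736.19 mm


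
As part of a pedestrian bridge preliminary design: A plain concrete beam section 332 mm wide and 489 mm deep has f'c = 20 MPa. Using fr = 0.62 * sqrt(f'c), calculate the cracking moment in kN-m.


fr = 0.62 * sqrt(20) = 0.62 * 4.4721 = 2.7727 MPa
I = 332 * 489^3 / 12 = 3235068009.0 mm^4
y_t = 244.5 mm
M_cr = fr * I / y_t = 2.7727 * 3235068009.0 / 244.5 N-mm
= 36.6869 kN-m

36.6869 kN-m


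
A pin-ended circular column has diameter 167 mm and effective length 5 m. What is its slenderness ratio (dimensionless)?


Radius of gyration r = d / 4 = 167 / 4 = 41.75 mm
L_eff = 5000.0 mm
Slenderness ratio = L / r = 5000.0 / 41.75 = 119.76 (dimensionless)

119.76 (dimensionless)


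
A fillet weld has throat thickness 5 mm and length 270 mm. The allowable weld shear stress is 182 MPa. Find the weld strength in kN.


Strength = throat * length * allowable stress
= 5 * 270 * 182 N
= 245700 N
= 245.7 kN

245.7 kN


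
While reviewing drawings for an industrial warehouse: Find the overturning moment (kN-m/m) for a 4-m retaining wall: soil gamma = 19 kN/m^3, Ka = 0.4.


Pa = 0.5 * Ka * gamma * H^2
= 0.5 * 0.4 * 19 * 4^2
= 60.8 kN/m
Arm = H / 3 = 4 / 3 = 1.3333 m
Mo = Pa * arm = Pa * H / 3 = 60.8 * 4 / 3 = 81.0667 kN-m/m

81.0667 kN-m/m


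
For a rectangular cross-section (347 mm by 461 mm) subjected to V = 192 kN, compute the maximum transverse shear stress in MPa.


A = b * h = 347 * 461 = 159967 mm^2
V = 192 kN = 192000.0 N
tau_max = 1.5 * V / A = 1.5 * 192000.0 / 159967
= 1.8004 MPa

1.8004 MPa


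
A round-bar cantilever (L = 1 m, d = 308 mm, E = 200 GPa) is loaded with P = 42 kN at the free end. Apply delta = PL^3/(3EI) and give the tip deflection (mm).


I = pi * d^4 / 64 = pi * 308^4 / 64 = 441746141.43 mm^4
L = 1000.0 mm, P = 42000.0 N, E = 200000.0 MPa
delta = P * L^3 / (3 * E * I)
= 42000.0 * 1000.0^3 / (3 * 200000.0 * 441746141.43)
= 0.1585 mm

0.1585 mm


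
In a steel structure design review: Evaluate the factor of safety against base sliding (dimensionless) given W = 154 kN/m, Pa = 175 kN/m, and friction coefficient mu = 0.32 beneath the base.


Resisting force = mu * W = 0.32 * 154 = 49.28 kN/m
FOS = Resisting / Driving = 49.28 / 175
= 0.2816 (dimensionless)

0.2816 (dimensionless)


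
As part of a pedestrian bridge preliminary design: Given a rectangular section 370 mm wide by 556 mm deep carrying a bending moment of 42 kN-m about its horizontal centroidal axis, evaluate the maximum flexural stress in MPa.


I = b * h^3 / 12 = 370 * 556^3 / 12 = 5299621493.33 mm^4
y = h / 2 = 556 / 2 = 278.0 mm
M = 42 kN-m = 42000000.0 N-mm
sigma = M * y / I = 42000000.0 * 278.0 / 5299621493.33
= 2.2 MPa

2.2 MPa


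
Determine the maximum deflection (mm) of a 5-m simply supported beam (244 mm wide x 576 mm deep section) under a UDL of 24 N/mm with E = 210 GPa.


I = 244 * 576^3 / 12 = 3885760512.0 mm^4
L = 5000.0 mm, w = 24 N/mm, E = 210000.0 MPa
delta = 5 * w * L^4 / (384 * E * I)
= 5 * 24 * 5000.0^4 / (384 * 210000.0 * 3885760512.0)
= 0.2394 mm

0.2394 mm


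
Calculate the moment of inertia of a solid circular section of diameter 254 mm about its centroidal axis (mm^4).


r = d / 2 = 254 / 2 = 127.0 mm
I = pi * r^4 / 4 = pi * 127.0^4 / 4
= 204317123.26 mm^4

204317123.26 mm^4


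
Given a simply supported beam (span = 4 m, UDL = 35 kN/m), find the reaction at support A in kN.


Total load = w * L = 35 * 4 = 140 kN
By symmetry, each reaction R = total / 2 = 140 / 2 = 70.0 kN

70.0 kN


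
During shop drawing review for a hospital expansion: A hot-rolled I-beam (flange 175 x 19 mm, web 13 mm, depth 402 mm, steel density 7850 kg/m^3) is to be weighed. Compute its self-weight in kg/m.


A_flanges = 2 * 175 * 19 = 6650 mm^2
A_web = (402 - 2 * 19) * 13 = 4732 mm^2
A_total = 6650 + 4732 = 11382 mm^2 = 0.011382 m^2
Weight = rho * A = 7850 * 0.011382 = 89.3487 kg/m

89.3487 kg/m


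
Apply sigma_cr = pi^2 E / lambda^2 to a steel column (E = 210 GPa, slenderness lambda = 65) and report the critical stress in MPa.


sigma_cr = pi^2 * E / lambda^2
= 9.8696 * 210000.0 / 65^2
= 9.8696 * 210000.0 / 4225
= 490.5602 MPa

490.5602 MPa


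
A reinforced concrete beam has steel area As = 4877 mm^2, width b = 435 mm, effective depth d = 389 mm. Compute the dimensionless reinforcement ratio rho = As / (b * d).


rho = As / (b * d)
= 4877 / (435 * 389)
= 4877 / 169215
= 0.028821 (dimensionless)

0.028821 (dimensionless)


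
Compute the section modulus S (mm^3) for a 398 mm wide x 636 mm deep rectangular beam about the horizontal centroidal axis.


S = b * h^2 / 6
= 398 * 636^2 / 6
= 398 * 404496 / 6
= 26831568.0 mm^3

26831568.0 mm^3


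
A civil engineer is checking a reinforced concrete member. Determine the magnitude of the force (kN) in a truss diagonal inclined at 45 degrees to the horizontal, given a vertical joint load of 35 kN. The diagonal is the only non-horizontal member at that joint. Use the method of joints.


At the joint, only the diagonal has a vertical component, so vertical equilibrium gives:
F * sin(45) = 35
F = 35 / sin(45)
= 35 / 0.707107
= 49.5 kN

49.5 kN


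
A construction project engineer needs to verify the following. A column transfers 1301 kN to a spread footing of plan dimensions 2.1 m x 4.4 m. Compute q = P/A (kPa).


A = 2.1 * 4.4 = 9.24 m^2
q = P / A = 1301 / 9.24
= 140.8009 kPa

140.8009 kPa


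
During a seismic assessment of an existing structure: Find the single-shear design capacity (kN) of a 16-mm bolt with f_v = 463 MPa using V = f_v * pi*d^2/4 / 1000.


A = pi * d^2 / 4 = pi * 16^2 / 4 = 201.0619 mm^2
V = f_v * A / 1000 = 463 * 201.0619 / 1000
= 93.0917 kN

93.0917 kN


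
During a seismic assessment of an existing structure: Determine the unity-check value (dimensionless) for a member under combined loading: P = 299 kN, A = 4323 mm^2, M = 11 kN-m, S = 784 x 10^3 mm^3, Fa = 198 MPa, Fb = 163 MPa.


f_a = P / A = 299000.0 / 4323 = 69.1649 MPa
f_b = M / S = 11000000.0 / 784000.0 = 14.0306 MPa
Ratio = f_a / Fa + f_b / Fb
= 69.1649 / 198 + 14.0306 / 163
= 0.4354 (dimensionless)

0.4354 (dimensionless)


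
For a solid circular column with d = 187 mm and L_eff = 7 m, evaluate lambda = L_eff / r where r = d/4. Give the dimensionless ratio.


Radius of gyration r = d / 4 = 187 / 4 = 46.75 mm
L_eff = 7000.0 mm
Slenderness ratio = L / r = 7000.0 / 46.75 = 149.73 (dimensionless)

149.73 (dimensionless)


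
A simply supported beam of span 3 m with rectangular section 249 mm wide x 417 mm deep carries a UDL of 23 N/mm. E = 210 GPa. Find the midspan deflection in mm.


I = 249 * 417^3 / 12 = 1504618044.75 mm^4
L = 3000.0 mm, w = 23 N/mm, E = 210000.0 MPa
delta = 5 * w * L^4 / (384 * E * I)
= 5 * 23 * 3000.0^4 / (384 * 210000.0 * 1504618044.75)
= 0.0768 mm

0.0768 mm


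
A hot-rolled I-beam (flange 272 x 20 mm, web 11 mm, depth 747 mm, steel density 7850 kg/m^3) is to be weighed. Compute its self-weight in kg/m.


A_flanges = 2 * 272 * 20 = 10880 mm^2
A_web = (747 - 2 * 20) * 11 = 7777 mm^2
A_total = 10880 + 7777 = 18657 mm^2 = 0.018657 m^2
Weight = rho * A = 7850 * 0.018657 = 146.4574 kg/m

146.4574 kg/m


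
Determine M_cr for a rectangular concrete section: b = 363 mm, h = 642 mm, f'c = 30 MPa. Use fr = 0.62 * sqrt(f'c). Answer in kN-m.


fr = 0.62 * sqrt(30) = 0.62 * 5.4772 = 3.3959 MPa
I = 363 * 642^3 / 12 = 8004430962.0 mm^4
y_t = 321.0 mm
M_cr = fr * I / y_t = 3.3959 * 8004430962.0 / 321.0 N-mm
= 84.6794 kN-m

84.6794 kN-m


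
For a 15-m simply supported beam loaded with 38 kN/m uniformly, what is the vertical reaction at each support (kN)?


Total load = w * L = 38 * 15 = 570 kN
By symmetry, each reaction R = total / 2 = 570 / 2 = 285.0 kN

285.0 kN


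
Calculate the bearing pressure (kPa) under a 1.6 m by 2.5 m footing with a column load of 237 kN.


A = 1.6 * 2.5 = 4.0 m^2
q = P / A = 237 / 4.0
= 59.25 kPa

59.25 kPa


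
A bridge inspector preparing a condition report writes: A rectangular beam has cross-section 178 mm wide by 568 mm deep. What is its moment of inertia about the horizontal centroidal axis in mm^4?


I = b * h^3 / 12
= 178 * 568^3 / 12
= 178 * 183250432 / 12
= 2718214741.33 mm^4

2718214741.33 mm^4


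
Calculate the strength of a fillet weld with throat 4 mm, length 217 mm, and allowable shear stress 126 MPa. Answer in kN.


Strength = throat * length * allowable stress
= 4 * 217 * 126 N
= 109368 N
= 109.37 kN

109.37 kN


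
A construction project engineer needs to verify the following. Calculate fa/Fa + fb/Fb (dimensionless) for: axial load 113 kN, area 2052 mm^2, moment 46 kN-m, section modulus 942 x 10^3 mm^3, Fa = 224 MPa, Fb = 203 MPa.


f_a = P / A = 113000.0 / 2052 = 55.0682 MPa
f_b = M / S = 46000000.0 / 942000.0 = 48.8323 MPa
Ratio = f_a / Fa + f_b / Fb
= 55.0682 / 224 + 48.8323 / 203
= 0.4864 (dimensionless)

0.4864 (dimensionless)


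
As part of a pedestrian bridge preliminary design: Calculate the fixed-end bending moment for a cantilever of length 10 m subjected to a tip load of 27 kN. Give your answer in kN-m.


For a cantilever with a point load at the free end:
M_max = P * L = 27 * 10 = 270 kN-m

270 kN-m


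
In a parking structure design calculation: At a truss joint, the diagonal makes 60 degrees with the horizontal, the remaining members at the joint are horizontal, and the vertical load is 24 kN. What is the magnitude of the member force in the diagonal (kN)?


At the joint, only the diagonal has a vertical component, so vertical equilibrium gives:
F * sin(60) = 24
F = 24 / sin(60)
= 24 / 0.866025
= 27.71 kN

27.71 kN


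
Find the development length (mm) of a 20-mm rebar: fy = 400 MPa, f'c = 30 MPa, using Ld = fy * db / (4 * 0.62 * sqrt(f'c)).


Ld = (fy * db) / (4 * 0.62 * sqrt(f'c))
= (400 * 20) / (4 * 0.62 * sqrt(30))
= 8000 / 13.5835
= 588.95 mm

588.95 mm


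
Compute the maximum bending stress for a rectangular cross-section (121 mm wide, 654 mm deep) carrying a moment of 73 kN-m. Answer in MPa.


I = b * h^3 / 12 = 121 * 654^3 / 12 = 2820573162.0 mm^4
y = h / 2 = 654 / 2 = 327.0 mm
M = 73 kN-m = 73000000.0 N-mm
sigma = M * y / I = 73000000.0 * 327.0 / 2820573162.0
= 8.46 MPa

8.46 MPa


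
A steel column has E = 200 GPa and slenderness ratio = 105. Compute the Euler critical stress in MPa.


sigma_cr = pi^2 * E / lambda^2
= 9.8696 * 200000.0 / 105^2
= 9.8696 * 200000.0 / 11025
= 179.0404 MPa

179.0404 MPa


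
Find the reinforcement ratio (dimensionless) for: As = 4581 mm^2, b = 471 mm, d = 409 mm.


rho = As / (b * d)
= 4581 / (471 * 409)
= 4581 / 192639
= 0.02378 (dimensionless)

0.02378 (dimensionless)


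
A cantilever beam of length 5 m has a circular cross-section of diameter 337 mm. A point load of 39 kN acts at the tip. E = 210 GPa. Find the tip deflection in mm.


I = pi * d^4 / 64 = pi * 337^4 / 64 = 633125057.57 mm^4
L = 5000.0 mm, P = 39000.0 N, E = 210000.0 MPa
delta = P * L^3 / (3 * E * I)
= 39000.0 * 5000.0^3 / (3 * 210000.0 * 633125057.57)
= 12.2221 mm

12.2221 mm


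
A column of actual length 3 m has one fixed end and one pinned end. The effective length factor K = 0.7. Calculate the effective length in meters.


L_eff = K * L
= 0.7 * 3
= 2.1 m

2.1 m


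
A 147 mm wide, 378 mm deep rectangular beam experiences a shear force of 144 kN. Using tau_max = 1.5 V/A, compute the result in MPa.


A = b * h = 147 * 378 = 55566 mm^2
V = 144 kN = 144000.0 N
tau_max = 1.5 * V / A = 1.5 * 144000.0 / 55566
= 3.8873 MPa

3.8873 MPa


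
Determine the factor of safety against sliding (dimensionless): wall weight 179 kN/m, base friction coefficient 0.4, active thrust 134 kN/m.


Resisting force = mu * W = 0.4 * 179 = 71.6 kN/m
FOS = Resisting / Driving = 71.6 / 134
= 0.5343 (dimensionless)

0.5343 (dimensionless)


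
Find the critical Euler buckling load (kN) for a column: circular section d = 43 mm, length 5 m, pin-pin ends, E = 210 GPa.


I = pi * d^4 / 64 = 167820.0 mm^4
L = 5000.0 mm
P_cr = pi^2 * E * I / L^2
= 9.8696 * 210000.0 * 167820.0 / 5000.0^2
= 13913.06 N = 13.9131 kN

13.9131 kN


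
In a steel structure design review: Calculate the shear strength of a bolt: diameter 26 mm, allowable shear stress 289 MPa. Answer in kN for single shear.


A = pi * d^2 / 4 = pi * 26^2 / 4 = 530.9292 mm^2
V = f_v * A / 1000 = 289 * 530.9292 / 1000
= 153.4385 kN

153.4385 kN


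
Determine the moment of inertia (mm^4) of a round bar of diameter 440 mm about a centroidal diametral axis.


r = d / 2 = 440 / 2 = 220.0 mm
I = pi * r^4 / 4 = pi * 220.0^4 / 4
= 1839842321.65 mm^4

1839842321.65 mm^4


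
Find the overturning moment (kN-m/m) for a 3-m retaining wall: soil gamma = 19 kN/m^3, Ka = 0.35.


Pa = 0.5 * Ka * gamma * H^2
= 0.5 * 0.35 * 19 * 3^2
= 29.925 kN/m
Arm = H / 3 = 3 / 3 = 1.0 m
Mo = Pa * arm = Pa * H / 3 = 29.925 * 3 / 3 = 29.925 kN-m/m

29.925 kN-m/m


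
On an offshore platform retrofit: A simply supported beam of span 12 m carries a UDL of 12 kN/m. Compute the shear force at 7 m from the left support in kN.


R_A = w * L / 2 = 12 * 12 / 2 = 72.0 kN
V(x) = R_A - w * x = 72.0 - 12 * 7
= -12.0 kN

-12.0 kN


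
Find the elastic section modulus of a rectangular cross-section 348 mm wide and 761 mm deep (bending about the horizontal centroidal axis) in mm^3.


S = b * h^2 / 6
= 348 * 761^2 / 6
= 348 * 579121 / 6
= 33589018.0 mm^3

33589018.0 mm^3


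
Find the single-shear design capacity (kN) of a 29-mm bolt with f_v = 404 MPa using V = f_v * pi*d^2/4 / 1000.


A = pi * d^2 / 4 = pi * 29^2 / 4 = 660.5199 mm^2
V = f_v * A / 1000 = 404 * 660.5199 / 1000
= 266.85 kN

266.85 kN


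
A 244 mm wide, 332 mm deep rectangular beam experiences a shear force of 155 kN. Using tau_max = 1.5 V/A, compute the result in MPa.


A = b * h = 244 * 332 = 81008 mm^2
V = 155 kN = 155000.0 N
tau_max = 1.5 * V / A = 1.5 * 155000.0 / 81008
= 2.8701 MPa

2.8701 MPa


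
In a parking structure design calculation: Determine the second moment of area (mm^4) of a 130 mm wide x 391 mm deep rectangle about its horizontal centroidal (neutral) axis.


I = b * h^3 / 12
= 130 * 391^3 / 12
= 130 * 59776471 / 12
= 647578435.83 mm^4

647578435.83 mm^4


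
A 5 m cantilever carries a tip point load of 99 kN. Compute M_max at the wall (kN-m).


For a cantilever with a point load at the free end:
M_max = P * L = 99 * 5 = 495 kN-m

495 kN-m


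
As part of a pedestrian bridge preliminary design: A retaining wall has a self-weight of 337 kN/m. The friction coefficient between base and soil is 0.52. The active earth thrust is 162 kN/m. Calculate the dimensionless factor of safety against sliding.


Resisting force = mu * W = 0.52 * 337 = 175.24 kN/m
FOS = Resisting / Driving = 175.24 / 162
= 1.0817 (dimensionless)

1.0817 (dimensionless)


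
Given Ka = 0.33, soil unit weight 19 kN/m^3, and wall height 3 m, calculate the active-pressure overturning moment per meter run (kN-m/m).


Pa = 0.5 * Ka * gamma * H^2
= 0.5 * 0.33 * 19 * 3^2
= 28.215 kN/m
Arm = H / 3 = 3 / 3 = 1.0 m
Mo = Pa * arm = Pa * H / 3 = 28.215 * 3 / 3 = 28.215 kN-m/m

28.215 kN-m/m


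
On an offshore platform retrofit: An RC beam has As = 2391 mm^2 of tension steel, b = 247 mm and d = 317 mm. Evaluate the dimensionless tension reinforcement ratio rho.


rho = As / (b * d)
= 2391 / (247 * 317)
= 2391 / 78299
= 0.030537 (dimensionless)

0.030537 (dimensionless)


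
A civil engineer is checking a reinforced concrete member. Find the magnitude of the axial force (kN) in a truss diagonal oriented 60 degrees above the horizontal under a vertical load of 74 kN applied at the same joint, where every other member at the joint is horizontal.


At the joint, only the diagonal has a vertical component, so vertical equilibrium gives:
F * sin(60) = 74
F = 74 / sin(60)
= 74 / 0.866025
= 85.45 kN

85.45 kN


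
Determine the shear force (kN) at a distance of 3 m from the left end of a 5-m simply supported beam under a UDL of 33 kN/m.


R_A = w * L / 2 = 33 * 5 / 2 = 82.5 kN
V(x) = R_A - w * x = 82.5 - 33 * 3
= -16.5 kN

-16.5 kN


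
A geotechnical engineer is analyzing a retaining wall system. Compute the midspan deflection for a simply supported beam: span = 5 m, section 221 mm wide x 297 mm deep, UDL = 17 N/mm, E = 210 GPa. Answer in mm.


I = 221 * 297^3 / 12 = 482481177.75 mm^4
L = 5000.0 mm, w = 17 N/mm, E = 210000.0 MPa
delta = 5 * w * L^4 / (384 * E * I)
= 5 * 17 * 5000.0^4 / (384 * 210000.0 * 482481177.75)
= 1.3654 mm

1.3654 mm


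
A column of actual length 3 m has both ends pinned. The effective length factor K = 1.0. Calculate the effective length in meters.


L_eff = K * L
= 1.0 * 3
= 3.0 m

3.0 m


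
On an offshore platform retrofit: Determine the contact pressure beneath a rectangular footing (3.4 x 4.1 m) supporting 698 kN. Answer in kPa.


A = 3.4 * 4.1 = 13.94 m^2
q = P / A = 698 / 13.94
= 50.0717 kPa

50.0717 kPa


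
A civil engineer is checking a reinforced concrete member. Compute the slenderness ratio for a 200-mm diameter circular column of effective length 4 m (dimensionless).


Radius of gyration r = d / 4 = 200 / 4 = 50.0 mm
L_eff = 4000.0 mm
Slenderness ratio = L / r = 4000.0 / 50.0 = 80.0 (dimensionless)

80.0 (dimensionless)


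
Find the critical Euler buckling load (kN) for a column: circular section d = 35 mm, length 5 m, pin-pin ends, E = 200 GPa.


I = pi * d^4 / 64 = 73661.76 mm^4
L = 5000.0 mm
P_cr = pi^2 * E * I / L^2
= 9.8696 * 200000.0 * 73661.76 / 5000.0^2
= 5816.1 N = 5.8161 kN

5.8161 kN


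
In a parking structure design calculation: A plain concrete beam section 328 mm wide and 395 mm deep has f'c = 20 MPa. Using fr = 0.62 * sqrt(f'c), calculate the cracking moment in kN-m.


fr = 0.62 * sqrt(20) = 0.62 * 4.4721 = 2.7727 MPa
I = 328 * 395^3 / 12 = 1684549916.67 mm^4
y_t = 197.5 mm
M_cr = fr * I / y_t = 2.7727 * 1684549916.67 / 197.5 N-mm
= 23.6496 kN-m

23.6496 kN-m


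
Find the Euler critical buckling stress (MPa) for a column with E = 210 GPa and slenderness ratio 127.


sigma_cr = pi^2 * E / lambda^2
= 9.8696 * 210000.0 / 127^2
= 9.8696 * 210000.0 / 16129
= 128.5025 MPa

128.5025 MPa


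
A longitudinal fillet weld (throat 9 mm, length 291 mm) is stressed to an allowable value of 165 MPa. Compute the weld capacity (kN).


Strength = throat * length * allowable stress
= 9 * 291 * 165 N
= 432135 N
= 432.13 kN

432.13 kN


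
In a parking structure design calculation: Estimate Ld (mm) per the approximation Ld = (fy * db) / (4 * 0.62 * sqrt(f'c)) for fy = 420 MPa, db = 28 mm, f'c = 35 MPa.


Ld = (fy * db) / (4 * 0.62 * sqrt(f'c))
= (420 * 28) / (4 * 0.62 * sqrt(35))
= 11760 / 14.6719
= 801.53 mm

801.53 mm


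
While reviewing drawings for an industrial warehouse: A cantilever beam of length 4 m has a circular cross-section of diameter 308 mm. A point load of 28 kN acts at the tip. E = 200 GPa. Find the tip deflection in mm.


I = pi * d^4 / 64 = pi * 308^4 / 64 = 441746141.43 mm^4
L = 4000.0 mm, P = 28000.0 N, E = 200000.0 MPa
delta = P * L^3 / (3 * E * I)
= 28000.0 * 4000.0^3 / (3 * 200000.0 * 441746141.43)
= 6.761 mm

6.761 mm


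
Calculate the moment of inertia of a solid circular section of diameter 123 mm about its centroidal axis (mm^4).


r = d / 2 = 123 / 2 = 61.5 mm
I = pi * r^4 / 4 = pi * 61.5^4 / 4
= 11235446.72 mm^4

11235446.72 mm^4


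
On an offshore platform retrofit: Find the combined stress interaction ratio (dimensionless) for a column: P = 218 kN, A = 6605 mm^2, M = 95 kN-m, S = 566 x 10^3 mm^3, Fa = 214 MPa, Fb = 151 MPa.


f_a = P / A = 218000.0 / 6605 = 33.0053 MPa
f_b = M / S = 95000000.0 / 566000.0 = 167.8445 MPa
Ratio = f_a / Fa + f_b / Fb
= 33.0053 / 214 + 167.8445 / 151
= 1.2658 (dimensionless)

1.2658 (dimensionless)


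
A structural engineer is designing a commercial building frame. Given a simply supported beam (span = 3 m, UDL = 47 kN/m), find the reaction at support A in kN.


Total load = w * L = 47 * 3 = 141 kN
By symmetry, each reaction R = total / 2 = 141 / 2 = 70.5 kN

70.5 kN


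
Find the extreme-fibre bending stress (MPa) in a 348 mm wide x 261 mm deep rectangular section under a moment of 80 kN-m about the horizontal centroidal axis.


I = b * h^3 / 12 = 348 * 261^3 / 12 = 515607849.0 mm^4
y = h / 2 = 261 / 2 = 130.5 mm
M = 80 kN-m = 80000000.0 N-mm
sigma = M * y / I = 80000000.0 * 130.5 / 515607849.0
= 20.25 MPa

20.25 MPa


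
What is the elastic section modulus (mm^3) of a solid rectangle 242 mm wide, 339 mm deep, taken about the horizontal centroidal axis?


S = b * h^2 / 6
= 242 * 339^2 / 6
= 242 * 114921 / 6
= 4635147.0 mm^3

4635147.0 mm^3


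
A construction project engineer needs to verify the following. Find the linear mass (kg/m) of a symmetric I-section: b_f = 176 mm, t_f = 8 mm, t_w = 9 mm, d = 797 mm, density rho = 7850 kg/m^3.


A_flanges = 2 * 176 * 8 = 2816 mm^2
A_web = (797 - 2 * 8) * 9 = 7029 mm^2
A_total = 2816 + 7029 = 9845 mm^2 = 0.009845 m^2
Weight = rho * A = 7850 * 0.009845 = 77.2832 kg/m

77.2832 kg/m


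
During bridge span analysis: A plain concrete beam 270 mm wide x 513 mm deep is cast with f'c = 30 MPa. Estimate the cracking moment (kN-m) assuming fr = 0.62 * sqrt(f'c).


fr = 0.62 * sqrt(30) = 0.62 * 5.4772 = 3.3959 MPa
I = 270 * 513^3 / 12 = 3037628182.5 mm^4
y_t = 256.5 mm
M_cr = fr * I / y_t = 3.3959 * 3037628182.5 / 256.5 N-mm
= 40.2161 kN-m

40.2161 kN-m


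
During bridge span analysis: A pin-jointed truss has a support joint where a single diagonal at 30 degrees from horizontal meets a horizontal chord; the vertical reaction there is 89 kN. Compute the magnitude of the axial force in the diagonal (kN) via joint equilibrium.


At the joint, only the diagonal has a vertical component, so vertical equilibrium gives:
F * sin(30) = 89
F = 89 / sin(30)
= 89 / 0.5
= 178.0 kN

178.0 kN


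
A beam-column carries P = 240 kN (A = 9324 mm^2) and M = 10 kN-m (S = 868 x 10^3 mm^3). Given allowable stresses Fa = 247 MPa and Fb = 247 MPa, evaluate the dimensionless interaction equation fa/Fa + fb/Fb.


f_a = P / A = 240000.0 / 9324 = 25.74 MPa
f_b = M / S = 10000000.0 / 868000.0 = 11.5207 MPa
Ratio = f_a / Fa + f_b / Fb
= 25.74 / 247 + 11.5207 / 247
= 0.1509 (dimensionless)

0.1509 (dimensionless)


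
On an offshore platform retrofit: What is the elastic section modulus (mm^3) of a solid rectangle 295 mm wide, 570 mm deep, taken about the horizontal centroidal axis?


S = b * h^2 / 6
= 295 * 570^2 / 6
= 295 * 324900 / 6
= 15974250.0 mm^3

15974250.0 mm^3


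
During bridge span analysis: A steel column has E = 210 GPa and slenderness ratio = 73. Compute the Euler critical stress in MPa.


sigma_cr = pi^2 * E / lambda^2
= 9.8696 * 210000.0 / 73^2
= 9.8696 * 210000.0 / 5329
= 388.9317 MPa

388.9317 MPa


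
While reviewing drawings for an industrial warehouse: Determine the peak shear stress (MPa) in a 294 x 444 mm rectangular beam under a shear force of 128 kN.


A = b * h = 294 * 444 = 130536 mm^2
V = 128 kN = 128000.0 N
tau_max = 1.5 * V / A = 1.5 * 128000.0 / 130536
= 1.4709 MPa

1.4709 MPa


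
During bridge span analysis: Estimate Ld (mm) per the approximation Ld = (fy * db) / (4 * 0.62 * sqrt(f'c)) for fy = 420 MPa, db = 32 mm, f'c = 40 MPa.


Ld = (fy * db) / (4 * 0.62 * sqrt(f'c))
= (420 * 32) / (4 * 0.62 * sqrt(40))
= 13440 / 15.6849
= 856.88 mm

856.88 mm


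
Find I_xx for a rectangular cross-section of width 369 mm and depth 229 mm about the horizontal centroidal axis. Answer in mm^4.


I = b * h^3 / 12
= 369 * 229^3 / 12
= 369 * 12008989 / 12
= 369276411.75 mm^4

369276411.75 mm^4


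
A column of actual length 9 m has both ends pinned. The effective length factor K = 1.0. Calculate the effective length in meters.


L_eff = K * L
= 1.0 * 9
= 9.0 m

9.0 m


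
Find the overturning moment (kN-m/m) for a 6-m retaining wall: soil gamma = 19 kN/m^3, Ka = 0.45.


Pa = 0.5 * Ka * gamma * H^2
= 0.5 * 0.45 * 19 * 6^2
= 153.9 kN/m
Arm = H / 3 = 6 / 3 = 2.0 m
Mo = Pa * arm = Pa * H / 3 = 153.9 * 6 / 3 = 307.8 kN-m/m

307.8 kN-m/m


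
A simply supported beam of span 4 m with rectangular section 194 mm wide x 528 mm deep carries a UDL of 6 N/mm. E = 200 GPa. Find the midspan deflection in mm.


I = 194 * 528^3 / 12 = 2379700224.0 mm^4
L = 4000.0 mm, w = 6 N/mm, E = 200000.0 MPa
delta = 5 * w * L^4 / (384 * E * I)
= 5 * 6 * 4000.0^4 / (384 * 200000.0 * 2379700224.0)
= 0.042 mm

0.042 mm


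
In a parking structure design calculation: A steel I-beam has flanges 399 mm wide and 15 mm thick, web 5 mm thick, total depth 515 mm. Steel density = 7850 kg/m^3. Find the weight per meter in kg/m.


A_flanges = 2 * 399 * 15 = 11970 mm^2
A_web = (515 - 2 * 15) * 5 = 2425 mm^2
A_total = 11970 + 2425 = 14395 mm^2 = 0.014395 m^2
Weight = rho * A = 7850 * 0.014395 = 113.0007 kg/m

113.0007 kg/m


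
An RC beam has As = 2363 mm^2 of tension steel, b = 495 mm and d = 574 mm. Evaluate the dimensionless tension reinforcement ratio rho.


rho = As / (b * d)
= 2363 / (495 * 574)
= 2363 / 284130
= 0.008317 (dimensionless)

0.008317 (dimensionless)


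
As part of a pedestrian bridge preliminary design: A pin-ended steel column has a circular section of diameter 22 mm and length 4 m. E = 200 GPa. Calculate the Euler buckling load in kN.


I = pi * d^4 / 64 = 11499.01 mm^4
L = 4000.0 mm
P_cr = pi^2 * E * I / L^2
= 9.8696 * 200000.0 * 11499.01 / 4000.0^2
= 1418.63 N = 1.4186 kN

1.4186 kN


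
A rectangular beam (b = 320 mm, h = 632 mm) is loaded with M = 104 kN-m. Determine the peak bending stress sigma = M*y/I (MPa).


I = b * h^3 / 12 = 320 * 632^3 / 12 = 6731625813.33 mm^4
y = h / 2 = 632 / 2 = 316.0 mm
M = 104 kN-m = 104000000.0 N-mm
sigma = M * y / I = 104000000.0 * 316.0 / 6731625813.33
= 4.88 MPa

4.88 MPa


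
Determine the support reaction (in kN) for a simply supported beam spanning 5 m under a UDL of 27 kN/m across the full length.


Total load = w * L = 27 * 5 = 135 kN
By symmetry, each reaction R = total / 2 = 135 / 2 = 67.5 kN

67.5 kN


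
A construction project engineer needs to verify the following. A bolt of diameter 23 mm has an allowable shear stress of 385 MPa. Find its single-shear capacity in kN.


A = pi * d^2 / 4 = pi * 23^2 / 4 = 415.4756 mm^2
V = f_v * A / 1000 = 385 * 415.4756 / 1000
= 159.9581 kN

159.9581 kN


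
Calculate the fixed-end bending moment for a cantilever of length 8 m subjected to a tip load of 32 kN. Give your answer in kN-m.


For a cantilever with a point load at the free end:
M_max = P * L = 32 * 8 = 256 kN-m

256 kN-m


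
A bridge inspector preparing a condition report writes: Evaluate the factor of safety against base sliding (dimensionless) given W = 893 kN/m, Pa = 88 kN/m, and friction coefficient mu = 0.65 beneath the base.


Resisting force = mu * W = 0.65 * 893 = 580.45 kN/m
FOS = Resisting / Driving = 580.45 / 88
= 6.596 (dimensionless)

6.596 (dimensionless)
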